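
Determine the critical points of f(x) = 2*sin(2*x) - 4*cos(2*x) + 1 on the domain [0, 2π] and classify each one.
f'(x) = 8*sin(2*x) + 4*cos(2*x)

Solve f'(x) = 0 on [0, 2π]:
  f'(x) = 0 ⇔ 2*cos(2*x) = -4*sin(2*x) ⇔ tan(2*x) = -1/2, i.e. 2*x = arctan(-1/2) + nπ; keep the solutions lying in [0, 2π].
  ⇒ x = -atan(1/2)/2 + pi/2 ≈ 1.3390, pi - atan(1/2)/2 ≈ 2.9098, -atan(1/2)/2 + 3*pi/2 ≈ 4.4806, -atan(1/2)/2 + 2*pi ≈ 6.0514

f''(x) = -8*sin(2*x) + 16*cos(2*x)
Second-derivative test at each critical point:
  f''(1.3390) = -17.8885 < 0 → local maximum
  f''(2.9098) = 17.8885 > 0 → local minimum
  f''(4.4806) = -17.8885 < 0 → local maximum
  f''(6.0514) = 17.8885 > 0 → local minimum

Critical points: x = -atan(1/2)/2 + pi/2 ≈ 1.3390 (local maximum); x = pi - atan(1/2)/2 ≈ 2.9098 (local minimum); x = -atan(1/2)/2 + 3*pi/2 ≈ 4.4806 (local maximum); x = -atan(1/2)/2 + 2*pi ≈ 6.0514 (local minimum)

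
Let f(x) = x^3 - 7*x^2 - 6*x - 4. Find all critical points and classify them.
f'(x) = 3*x^2 - 14*x - 6

Solve f'(x) = 0:
  3*x^2 - 14*x - 6 = 0 has no rational roots; quadratic formula: x = (14 ± √268)/6.
  ⇒ x = 7/3 - sqrt(67)/3 ≈ -0.3951, 7/3 + sqrt(67)/3 ≈ 5.0618

f''(x) = 6*x - 14
Second-derivative test at each critical point:
  f''(-0.3951) = -16.3707 < 0 → local maximum
  f''(5.0618) = 16.3707 > 0 → local minimum

Critical points: x = 7/3 - sqrt(67)/3 ≈ -0.3951 (local maximum); x = 7/3 + sqrt(67)/3 ≈ 5.0618 (local minimum)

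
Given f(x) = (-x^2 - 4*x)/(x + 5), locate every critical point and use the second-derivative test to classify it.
f'(x) = (-x^2 - 10*x - 20)/(x^2 + 10*x + 25)

Solve f'(x) = 0:
  f'(x) = -(x^2 + 10*x + 20)/(x + 5)^2; the denominator is positive wherever f is defined, so f'(x) = 0 ⇔ -x^2 - 10*x - 20 = 0.
  x^2 + 10*x + 20 = 0 has no rational roots; quadratic formula: x = (-10 ± √20)/2.
  ⇒ x = -5 - sqrt(5) ≈ -7.2361, -5 + sqrt(5) ≈ -2.7639

f''(x) = -10/(x^3 + 15*x^2 + 75*x + 125)
Second-derivative test at each critical point:
  f''(-7.2361) = 0.8944 > 0 → local minimum
  f''(-2.7639) = -0.8944 < 0 → local maximum

Critical points: x = -5 - sqrt(5) ≈ -7.2361 (local minimum); x = -5 + sqrt(5) ≈ -2.7639 (local maximum)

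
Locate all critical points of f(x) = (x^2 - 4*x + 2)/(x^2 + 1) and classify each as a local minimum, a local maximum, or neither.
f'(x) = 2*(2*x^2 - x - 2)/(x^4 + 2*x^2 + 1)

Solve f'(x) = 0:
  f'(x) = 2*(2*x^2 - x - 2)/(x^2 + 1)^2; the denominator is positive wherever f is defined, so f'(x) = 0 ⇔ 4*x^2 - 2*x - 4 = 0.
  Factor: 4*x^2 - 2*x - 4 = 2*(2*x^2 - x - 2); 2*x^2 - x - 2 = 0 has no rational roots; quadratic formula: x = (1 ± √17)/4.
  ⇒ x = 1/4 - sqrt(17)/4 ≈ -0.7808, 1/4 + sqrt(17)/4 ≈ 1.2808

f''(x) = 2*(-4*x^3 + 3*x^2 + 12*x - 1)/(x^6 + 3*x^4 + 3*x^2 + 1)
Second-derivative test at each critical point:
  f''(-0.7808) = -3.1828 < 0 → local maximum
  f''(1.2808) = 1.1828 > 0 → local minimum

Critical points: x = 1/4 - sqrt(17)/4 ≈ -0.7808 (local maximum); x = 1/4 + sqrt(17)/4 ≈ 1.2808 (local minimum)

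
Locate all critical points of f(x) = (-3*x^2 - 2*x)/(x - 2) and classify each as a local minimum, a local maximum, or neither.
f'(x) = (-3*x^2 + 12*x + 4)/(x^2 - 4*x + 4)

Solve f'(x) = 0:
  f'(x) = -(3*x^2 - 12*x - 4)/(x - 2)^2; the denominator is positive wherever f is defined, so f'(x) = 0 ⇔ -3*x^2 + 12*x + 4 = 0.
  3*x^2 - 12*x - 4 = 0 has no rational roots; quadratic formula: x = (12 ± √192)/6.
  ⇒ x = 2 - 4*sqrt(3)/3 ≈ -0.3094, 2 + 4*sqrt(3)/3 ≈ 4.3094

f''(x) = -32/(x^3 - 6*x^2 + 12*x - 8)
Second-derivative test at each critical point:
  f''(-0.3094) = 2.5981 > 0 → local minimum
  f''(4.3094) = -2.5981 < 0 → local maximum

Critical points: x = 2 - 4*sqrt(3)/3 ≈ -0.3094 (local minimum); x = 2 + 4*sqrt(3)/3 ≈ 4.3094 (local maximum)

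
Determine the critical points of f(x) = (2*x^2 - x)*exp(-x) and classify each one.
f'(x) = (-2*x^2 + 5*x - 1)*exp(-x)

Solve f'(x) = 0:
  f'(x) = (-2*x^2 + 5*x - 1)·exp(-x) and exp(-x) > 0 for every x, so f'(x) = 0 ⇔ -2*x^2 + 5*x - 1 = 0.
  2*x^2 - 5*x + 1 = 0 has no rational roots; quadratic formula: x = (5 ± √17)/4.
  ⇒ x = 5/4 - sqrt(17)/4 ≈ 0.2192, sqrt(17)/4 + 5/4 ≈ 2.2808

f''(x) = (2*x^2 - 9*x + 6)*exp(-x)
Second-derivative test at each critical point:
  f''(0.2192) = 3.3114 > 0 → local minimum
  f''(2.2808) = -0.4214 < 0 → local maximum

Critical points: x = 5/4 - sqrt(17)/4 ≈ 0.2192 (local minimum); x = sqrt(17)/4 + 5/4 ≈ 2.2808 (local maximum)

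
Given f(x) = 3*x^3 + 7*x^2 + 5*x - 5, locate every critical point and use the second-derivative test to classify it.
f'(x) = 9*x^2 + 14*x + 5

Solve f'(x) = 0:
  Factor: 9*x^2 + 14*x + 5 = (x + 1)*(9*x + 5) = 0.
  ⇒ x = -1, -5/9

f''(x) = 18*x + 14
Second-derivative test at each critical point:
  f''(-1) = -4 < 0 → local maximum
  f''(-5/9) = 4 > 0 → local minimum

Critical points: x = -1 (local maximum); x = -5/9 (local minimum)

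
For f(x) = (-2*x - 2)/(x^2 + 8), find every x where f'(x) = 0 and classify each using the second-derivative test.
f'(x) = 2*(-x^2 + 2*x*(x + 1) - 8)/(x^2 + 8)^2

Solve f'(x) = 0:
  f'(x) = 2*(x - 2)*(x + 4)/(x^2 + 8)^2; the denominator is positive wherever f is defined, so f'(x) = 0 ⇔ 2*x^2 + 4*x - 16 = 0.
  Factor: 2*x^2 + 4*x - 16 = 2*(x - 2)*(x + 4) = 0.
  ⇒ x = -4, 2

f''(x) = 4*(-4*x^2*(x + 1) + (3*x + 1)*(x^2 + 8))/(x^2 + 8)^3
Second-derivative test at each critical point:
  f''(-4) = -1/48 < 0 → local maximum
  f''(2) = 1/12 > 0 → local minimum

Critical points: x = -4 (local maximum); x = 2 (local minimum)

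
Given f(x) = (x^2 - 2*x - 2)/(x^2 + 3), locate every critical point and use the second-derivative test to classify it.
f'(x) = 2*(x^2 + 5*x - 3)/(x^4 + 6*x^2 + 9)

Solve f'(x) = 0:
  f'(x) = 2*(x^2 + 5*x - 3)/(x^2 + 3)^2; the denominator is positive wherever f is defined, so f'(x) = 0 ⇔ 2*x^2 + 10*x - 6 = 0.
  Factor: 2*x^2 + 10*x - 6 = 2*(x^2 + 5*x - 3); x^2 + 5*x - 3 = 0 has no rational roots; quadratic formula: x = (-5 ± √37)/2.
  ⇒ x = -sqrt(37)/2 - 5/2 ≈ -5.5414, -5/2 + sqrt(37)/2 ≈ 0.5414

f''(x) = 2*(-2*x^3 - 15*x^2 + 18*x + 15)/(x^6 + 9*x^4 + 27*x^2 + 27)
Second-derivative test at each critical point:
  f''(-5.5414) = -0.0107 < 0 → local maximum
  f''(0.5414) = 1.1218 > 0 → local minimum

Critical points: x = -sqrt(37)/2 - 5/2 ≈ -5.5414 (local maximum); x = -5/2 + sqrt(37)/2 ≈ 0.5414 (local minimum)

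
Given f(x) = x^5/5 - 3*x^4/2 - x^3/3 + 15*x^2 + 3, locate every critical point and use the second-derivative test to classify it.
f'(x) = x*(x^3 - 6*x^2 - x + 30)

Solve f'(x) = 0:
  Factor: x^4 - 6*x^3 - x^2 + 30*x = x*(x - 5)*(x - 3)*(x + 2) = 0.
  ⇒ x = -2, 0, 3, 5

f''(x) = 4*x^3 - 18*x^2 - 2*x + 30
Second-derivative test at each critical point:
  f''(-2) = -70 < 0 → local maximum
  f''(0) = 30 > 0 → local minimum
  f''(3) = -30 < 0 → local maximum
  f''(5) = 70 > 0 → local minimum

Critical points: x = -2 (local maximum); x = 0 (local minimum); x = 3 (local maximum); x = 5 (local minimum)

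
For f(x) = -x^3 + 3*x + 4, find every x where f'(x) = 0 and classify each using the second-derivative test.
f'(x) = 3 - 3*x^2

Solve f'(x) = 0:
  Factor: 3 - 3*x^2 = -3*(x - 1)*(x + 1) = 0.
  ⇒ x = -1, 1

f''(x) = -6*x
Second-derivative test at each critical point:
  f''(-1) = 6 > 0 → local minimum
  f''(1) = -6 < 0 → local maximum

Critical points: x = -1 (local minimum); x = 1 (local maximum)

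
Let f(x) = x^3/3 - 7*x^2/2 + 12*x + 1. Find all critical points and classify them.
f'(x) = x^2 - 7*x + 12

Solve f'(x) = 0:
  Factor: x^2 - 7*x + 12 = (x - 4)*(x - 3) = 0.
  ⇒ x = 3, 4

f''(x) = 2*x - 7
Second-derivative test at each critical point:
  f''(3) = -1 < 0 → local maximum
  f''(4) = 1 > 0 → local minimum

Critical points: x = 3 (local maximum); x = 4 (local minimum)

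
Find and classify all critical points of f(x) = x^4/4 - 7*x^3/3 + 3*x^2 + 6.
f'(x) = x*(x^2 - 7*x + 6)

Solve f'(x) = 0:
  Factor: x^3 - 7*x^2 + 6*x = x*(x - 6)*(x - 1) = 0.
  ⇒ x = 0, 1, 6

f''(x) = 3*x^2 - 14*x + 6
Second-derivative test at each critical point:
  f''(0) = 6 > 0 → local minimum
  f''(1) = -5 < 0 → local maximum
  f''(6) = 30 > 0 → local minimum

Critical points: x = 0 (local minimum); x = 1 (local maximum); x = 6 (local minimum)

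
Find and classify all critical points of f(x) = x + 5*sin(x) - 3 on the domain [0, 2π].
f'(x) = 5*cos(x) + 1

Solve f'(x) = 0 on [0, 2π]:
  f'(x) = 0 ⇔ cos(x) = -1/5, i.e. x = ±arccos(-1/5) + 2nπ; keep the solutions lying in [0, 2π].
  ⇒ x = acos(-1/5) ≈ 1.7722, -acos(-1/5) + 2*pi ≈ 4.5110

f''(x) = -5*sin(x)
Second-derivative test at each critical point:
  f''(1.7722) = -4.8990 < 0 → local maximum
  f''(4.5110) = 4.8990 > 0 → local minimum

Critical points: x = acos(-1/5) ≈ 1.7722 (local maximum); x = -acos(-1/5) + 2*pi ≈ 4.5110 (local minimum)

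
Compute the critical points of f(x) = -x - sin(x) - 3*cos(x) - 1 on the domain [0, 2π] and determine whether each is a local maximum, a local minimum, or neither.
f'(x) = 3*sin(x) - cos(x) - 1

Solve f'(x) = 0 on [0, 2π]:
  f'(x) = 0 ⇔ 3*sin(x) - cos(x) = 1. Write the left side as R·cos(x + φ) with R = √((-1)² + (-3)²) = sqrt(10), cos φ = -sqrt(10)/10, sin φ = -3*sqrt(10)/10; then cos(x + φ) = sqrt(10)/10. Solve for x and keep the solutions lying in [0, 2π].
  ⇒ x = atan(3/4) ≈ 0.6435, pi ≈ 3.1416

f''(x) = sin(x) + 3*cos(x)
Second-derivative test at each critical point:
  f''(0.6435) = 3 > 0 → local minimum
  f''(3.1416) = -3 < 0 → local maximum

Critical points: x = atan(3/4) ≈ 0.6435 (local minimum); x = pi ≈ 3.1416 (local maximum)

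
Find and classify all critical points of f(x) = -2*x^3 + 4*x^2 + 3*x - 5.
f'(x) = -6*x^2 + 8*x + 3

Solve f'(x) = 0:
  6*x^2 - 8*x - 3 = 0 has no rational roots; quadratic formula: x = (8 ± √136)/12.
  ⇒ x = 2/3 - sqrt(34)/6 ≈ -0.3052, 2/3 + sqrt(34)/6 ≈ 1.6385

f''(x) = 8 - 12*x
Second-derivative test at each critical point:
  f''(-0.3052) = 11.6619 > 0 → local minimum
  f''(1.6385) = -11.6619 < 0 → local maximum

Critical points: x = 2/3 - sqrt(34)/6 ≈ -0.3052 (local minimum); x = 2/3 + sqrt(34)/6 ≈ 1.6385 (local maximum)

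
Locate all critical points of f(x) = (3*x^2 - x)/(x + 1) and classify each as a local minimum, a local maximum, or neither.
f'(x) = (3*x^2 + 6*x - 1)/(x^2 + 2*x + 1)

Solve f'(x) = 0:
  f'(x) = (3*x^2 + 6*x - 1)/(x + 1)^2; the denominator is positive wherever f is defined, so f'(x) = 0 ⇔ 3*x^2 + 6*x - 1 = 0.
  3*x^2 + 6*x - 1 = 0 has no rational roots; quadratic formula: x = (-6 ± √48)/6.
  ⇒ x = -2*sqrt(3)/3 - 1 ≈ -2.1547, -1 + 2*sqrt(3)/3 ≈ 0.1547

f''(x) = 8/(x^3 + 3*x^2 + 3*x + 1)
Second-derivative test at each critical point:
  f''(-2.1547) = -5.1962 < 0 → local maximum
  f''(0.1547) = 5.1962 > 0 → local minimum

Critical points: x = -2*sqrt(3)/3 - 1 ≈ -2.1547 (local maximum); x = -1 + 2*sqrt(3)/3 ≈ 0.1547 (local minimum)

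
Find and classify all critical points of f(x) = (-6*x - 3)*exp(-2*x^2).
f'(x) = 6*(2*x*(2*x + 1) - 1)*exp(-2*x^2)

Solve f'(x) = 0:
  f'(x) = (24*x^2 + 12*x - 6)·exp(-2*x^2) and exp(-2*x^2) > 0 for every x, so f'(x) = 0 ⇔ 24*x^2 + 12*x - 6 = 0.
  Factor: 24*x^2 + 12*x - 6 = 6*(4*x^2 + 2*x - 1); 4*x^2 + 2*x - 1 = 0 has no rational roots; quadratic formula: x = (-2 ± √20)/8.
  ⇒ x = -sqrt(5)/4 - 1/4 ≈ -0.8090, -1/4 + sqrt(5)/4 ≈ 0.3090

f''(x) = 12*(-8*x^3 - 4*x^2 + 6*x + 1)*exp(-2*x^2)
Second-derivative test at each critical point:
  f''(-0.8090) = -7.2472 < 0 → local maximum
  f''(0.3090) = 22.1678 > 0 → local minimum

Critical points: x = -sqrt(5)/4 - 1/4 ≈ -0.8090 (local maximum); x = -1/4 + sqrt(5)/4 ≈ 0.3090 (local minimum)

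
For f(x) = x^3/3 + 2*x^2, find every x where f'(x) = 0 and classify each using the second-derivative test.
f'(x) = x*(x + 4)

Solve f'(x) = 0:
  Factor: x^2 + 4*x = x*(x + 4) = 0.
  ⇒ x = -4, 0

f''(x) = 2*x + 4
Second-derivative test at each critical point:
  f''(-4) = -4 < 0 → local maximum
  f''(0) = 4 > 0 → local minimum

Critical points: x = -4 (local maximum); x = 0 (local minimum)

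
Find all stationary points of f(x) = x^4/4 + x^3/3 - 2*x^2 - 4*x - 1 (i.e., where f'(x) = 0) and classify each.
f'(x) = x^3 + x^2 - 4*x - 4

Solve f'(x) = 0:
  Factor: x^3 + x^2 - 4*x - 4 = (x - 2)*(x + 1)*(x + 2) = 0.
  ⇒ x = -2, -1, 2

f''(x) = 3*x^2 + 2*x - 4
Second-derivative test at each critical point:
  f''(-2) = 4 > 0 → local minimum
  f''(-1) = -3 < 0 → local maximum
  f''(2) = 12 > 0 → local minimum

Critical points: x = -2 (local minimum); x = -1 (local maximum); x = 2 (local minimum)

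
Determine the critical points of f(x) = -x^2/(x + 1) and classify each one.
f'(x) = x*(-x - 2)/(x + 1)^2

Solve f'(x) = 0:
  f'(x) = -x*(x + 2)/(x + 1)^2; the denominator is positive wherever f is defined, so f'(x) = 0 ⇔ -x^2 - 2*x = 0.
  Factor: -x^2 - 2*x = -x*(x + 2) = 0.
  ⇒ x = -2, 0

f''(x) = -2/(x^3 + 3*x^2 + 3*x + 1)
Second-derivative test at each critical point:
  f''(-2) = 2 > 0 → local minimum
  f''(0) = -2 < 0 → local maximum

Critical points: x = -2 (local minimum); x = 0 (local maximum)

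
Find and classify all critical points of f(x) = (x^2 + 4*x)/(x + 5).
f'(x) = (x^2 + 10*x + 20)/(x^2 + 10*x + 25)

Solve f'(x) = 0:
  f'(x) = (x^2 + 10*x + 20)/(x + 5)^2; the denominator is positive wherever f is defined, so f'(x) = 0 ⇔ x^2 + 10*x + 20 = 0.
  x^2 + 10*x + 20 = 0 has no rational roots; quadratic formula: x = (-10 ± √20)/2.
  ⇒ x = -5 - sqrt(5) ≈ -7.2361, -5 + sqrt(5) ≈ -2.7639

f''(x) = 10/(x^3 + 15*x^2 + 75*x + 125)
Second-derivative test at each critical point:
  f''(-7.2361) = -0.8944 < 0 → local maximum
  f''(-2.7639) = 0.8944 > 0 → local minimum

Critical points: x = -5 - sqrt(5) ≈ -7.2361 (local maximum); x = -5 + sqrt(5) ≈ -2.7639 (local minimum)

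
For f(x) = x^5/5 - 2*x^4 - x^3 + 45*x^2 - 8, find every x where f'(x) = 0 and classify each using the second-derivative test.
f'(x) = x*(x^3 - 8*x^2 - 3*x + 90)

Solve f'(x) = 0:
  Factor: x^4 - 8*x^3 - 3*x^2 + 90*x = x*(x - 6)*(x - 5)*(x + 3) = 0.
  ⇒ x = -3, 0, 5, 6

f''(x) = 4*x^3 - 24*x^2 - 6*x + 90
Second-derivative test at each critical point:
  f''(-3) = -216 < 0 → local maximum
  f''(0) = 90 > 0 → local minimum
  f''(5) = -40 < 0 → local maximum
  f''(6) = 54 > 0 → local minimum

Critical points: x = -3 (local maximum); x = 0 (local minimum); x = 5 (local maximum); x = 6 (local minimum)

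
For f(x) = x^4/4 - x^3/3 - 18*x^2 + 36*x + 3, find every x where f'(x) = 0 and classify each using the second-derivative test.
f'(x) = x^3 - x^2 - 36*x + 36

Solve f'(x) = 0:
  Factor: x^3 - x^2 - 36*x + 36 = (x - 6)*(x - 1)*(x + 6) = 0.
  ⇒ x = -6, 1, 6

f''(x) = 3*x^2 - 2*x - 36
Second-derivative test at each critical point:
  f''(-6) = 84 > 0 → local minimum
  f''(1) = -35 < 0 → local maximum
  f''(6) = 60 > 0 → local minimum

Critical points: x = -6 (local minimum); x = 1 (local maximum); x = 6 (local minimum)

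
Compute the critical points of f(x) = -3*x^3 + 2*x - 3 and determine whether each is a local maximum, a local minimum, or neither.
f'(x) = 2 - 9*x^2

Solve f'(x) = 0:
  9*x^2 - 2 = 0 has no rational roots; quadratic formula: x = (0 ± √72)/18.
  ⇒ x = -sqrt(2)/3 ≈ -0.4714, sqrt(2)/3 ≈ 0.4714

f''(x) = -18*x
Second-derivative test at each critical point:
  f''(-0.4714) = 8.4853 > 0 → local minimum
  f''(0.4714) = -8.4853 < 0 → local maximum

Critical points: x = -sqrt(2)/3 ≈ -0.4714 (local minimum); x = sqrt(2)/3 ≈ 0.4714 (local maximum)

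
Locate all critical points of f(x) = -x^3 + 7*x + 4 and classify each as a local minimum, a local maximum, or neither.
f'(x) = 7 - 3*x^2

Solve f'(x) = 0:
  3*x^2 - 7 = 0 has no rational roots; quadratic formula: x = (0 ± √84)/6.
  ⇒ x = -sqrt(21)/3 ≈ -1.5275, sqrt(21)/3 ≈ 1.5275

f''(x) = -6*x
Second-derivative test at each critical point:
  f''(-1.5275) = 9.1652 > 0 → local minimum
  f''(1.5275) = -9.1652 < 0 → local maximum

Critical points: x = -sqrt(21)/3 ≈ -1.5275 (local minimum); x = sqrt(21)/3 ≈ 1.5275 (local maximum)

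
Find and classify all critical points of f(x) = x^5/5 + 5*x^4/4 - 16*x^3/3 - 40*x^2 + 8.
f'(x) = x*(x^3 + 5*x^2 - 16*x - 80)

Solve f'(x) = 0:
  Factor: x^4 + 5*x^3 - 16*x^2 - 80*x = x*(x - 4)*(x + 4)*(x + 5) = 0.
  ⇒ x = -5, -4, 0, 4

f''(x) = 4*x^3 + 15*x^2 - 32*x - 80
Second-derivative test at each critical point:
  f''(-5) = -45 < 0 → local maximum
  f''(-4) = 32 > 0 → local minimum
  f''(0) = -80 < 0 → local maximum
  f''(4) = 288 > 0 → local minimum

Critical points: x = -5 (local maximum); x = -4 (local minimum); x = 0 (local maximum); x = 4 (local minimum)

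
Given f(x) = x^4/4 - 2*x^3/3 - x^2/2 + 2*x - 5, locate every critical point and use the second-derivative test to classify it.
f'(x) = x^3 - 2*x^2 - x + 2

Solve f'(x) = 0:
  Factor: x^3 - 2*x^2 - x + 2 = (x - 2)*(x - 1)*(x + 1) = 0.
  ⇒ x = -1, 1, 2

f''(x) = 3*x^2 - 4*x - 1
Second-derivative test at each critical point:
  f''(-1) = 6 > 0 → local minimum
  f''(1) = -2 < 0 → local maximum
  f''(2) = 3 > 0 → local minimum

Critical points: x = -1 (local minimum); x = 1 (local maximum); x = 2 (local minimum)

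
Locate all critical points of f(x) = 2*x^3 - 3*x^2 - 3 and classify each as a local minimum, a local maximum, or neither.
f'(x) = 6*x*(x - 1)

Solve f'(x) = 0:
  Factor: 6*x^2 - 6*x = 6*x*(x - 1) = 0.
  ⇒ x = 0, 1

f''(x) = 12*x - 6
Second-derivative test at each critical point:
  f''(0) = -6 < 0 → local maximum
  f''(1) = 6 > 0 → local minimum

Critical points: x = 0 (local maximum); x = 1 (local minimum)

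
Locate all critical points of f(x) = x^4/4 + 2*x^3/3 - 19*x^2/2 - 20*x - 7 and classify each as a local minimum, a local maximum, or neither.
f'(x) = x^3 + 2*x^2 - 19*x - 20

Solve f'(x) = 0:
  Factor: x^3 + 2*x^2 - 19*x - 20 = (x - 4)*(x + 1)*(x + 5) = 0.
  ⇒ x = -5, -1, 4

f''(x) = 3*x^2 + 4*x - 19
Second-derivative test at each critical point:
  f''(-5) = 36 > 0 → local minimum
  f''(-1) = -20 < 0 → local maximum
  f''(4) = 45 > 0 → local minimum

Critical points: x = -5 (local minimum); x = -1 (local maximum); x = 4 (local minimum)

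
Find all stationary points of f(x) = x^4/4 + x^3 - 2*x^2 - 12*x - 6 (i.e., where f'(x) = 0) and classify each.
f'(x) = x^3 + 3*x^2 - 4*x - 12

Solve f'(x) = 0:
  Factor: x^3 + 3*x^2 - 4*x - 12 = (x - 2)*(x + 2)*(x + 3) = 0.
  ⇒ x = -3, -2, 2

f''(x) = 3*x^2 + 6*x - 4
Second-derivative test at each critical point:
  f''(-3) = 5 > 0 → local minimum
  f''(-2) = -4 < 0 → local maximum
  f''(2) = 20 > 0 → local minimum

Critical points: x = -3 (local minimum); x = -2 (local maximum); x = 2 (local minimum)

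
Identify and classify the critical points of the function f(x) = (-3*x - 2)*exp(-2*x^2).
f'(x) = (4*x*(3*x + 2) - 3)*exp(-2*x^2)

Solve f'(x) = 0:
  f'(x) = (12*x^2 + 8*x - 3)·exp(-2*x^2) and exp(-2*x^2) > 0 for every x, so f'(x) = 0 ⇔ 12*x^2 + 8*x - 3 = 0.
  12*x^2 + 8*x - 3 = 0 has no rational roots; quadratic formula: x = (-8 ± √208)/24.
  ⇒ x = -sqrt(13)/6 - 1/3 ≈ -0.9343, -1/3 + sqrt(13)/6 ≈ 0.2676

f''(x) = 4*(-12*x^3 - 8*x^2 + 9*x + 2)*exp(-2*x^2)
Second-derivative test at each critical point:
  f''(-0.9343) = -2.5171 < 0 → local maximum
  f''(0.2676) = 12.4979 > 0 → local minimum

Critical points: x = -sqrt(13)/6 - 1/3 ≈ -0.9343 (local maximum); x = -1/3 + sqrt(13)/6 ≈ 0.2676 (local minimum)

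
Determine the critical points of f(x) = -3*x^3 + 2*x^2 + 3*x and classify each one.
f'(x) = -9*x^2 + 4*x + 3

Solve f'(x) = 0:
  9*x^2 - 4*x - 3 = 0 has no rational roots; quadratic formula: x = (4 ± √124)/18.
  ⇒ x = 2/9 - sqrt(31)/9 ≈ -0.3964, 2/9 + sqrt(31)/9 ≈ 0.8409

f''(x) = 4 - 18*x
Second-derivative test at each critical point:
  f''(-0.3964) = 11.1355 > 0 → local minimum
  f''(0.8409) = -11.1355 < 0 → local maximum

Critical points: x = 2/9 - sqrt(31)/9 ≈ -0.3964 (local minimum); x = 2/9 + sqrt(31)/9 ≈ 0.8409 (local maximum)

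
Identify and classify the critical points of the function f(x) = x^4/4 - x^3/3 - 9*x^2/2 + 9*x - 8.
f'(x) = x^3 - x^2 - 9*x + 9

Solve f'(x) = 0:
  Factor: x^3 - x^2 - 9*x + 9 = (x - 3)*(x - 1)*(x + 3) = 0.
  ⇒ x = -3, 1, 3

f''(x) = 3*x^2 - 2*x - 9
Second-derivative test at each critical point:
  f''(-3) = 24 > 0 → local minimum
  f''(1) = -8 < 0 → local maximum
  f''(3) = 12 > 0 → local minimum

Critical points: x = -3 (local minimum); x = 1 (local maximum); x = 3 (local minimum)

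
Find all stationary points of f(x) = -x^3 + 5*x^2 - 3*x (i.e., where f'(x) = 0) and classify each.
f'(x) = -3*x^2 + 10*x - 3

Solve f'(x) = 0:
  Factor: -3*x^2 + 10*x - 3 = -(x - 3)*(3*x - 1) = 0.
  ⇒ x = 1/3, 3

f''(x) = 10 - 6*x
Second-derivative test at each critical point:
  f''(1/3) = 8 > 0 → local minimum
  f''(3) = -8 < 0 → local maximum

Critical points: x = 1/3 (local minimum); x = 3 (local maximum)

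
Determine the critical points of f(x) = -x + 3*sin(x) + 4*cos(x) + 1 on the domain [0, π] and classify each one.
f'(x) = -4*sin(x) + 3*cos(x) - 1

Solve f'(x) = 0 on [0, π]:
  f'(x) = 0 ⇔ -4*sin(x) + 3*cos(x) = 1. Write the left side as R·cos(x + φ) with R = √(3² + 4²) = 5, cos φ = 3/5, sin φ = 4/5; then cos(x + φ) = 1/5. Solve for x and keep the solutions lying in [0, π].
  ⇒ x = atan((-4 + 6*sqrt(6))/(3 + 8*sqrt(6))) ≈ 0.4421

f''(x) = -3*sin(x) - 4*cos(x)
Second-derivative test at each critical point:
  f''(0.4421) = -4.8990 < 0 → local maximum

Critical points: x = atan((-4 + 6*sqrt(6))/(3 + 8*sqrt(6))) ≈ 0.4421 (local maximum)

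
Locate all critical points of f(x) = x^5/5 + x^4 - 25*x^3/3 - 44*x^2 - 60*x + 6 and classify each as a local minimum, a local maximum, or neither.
f'(x) = x^4 + 4*x^3 - 25*x^2 - 88*x - 60

Solve f'(x) = 0:
  Factor: x^4 + 4*x^3 - 25*x^2 - 88*x - 60 = (x - 5)*(x + 1)*(x + 2)*(x + 6) = 0.
  ⇒ x = -6, -2, -1, 5

f''(x) = 4*x^3 + 12*x^2 - 50*x - 88
Second-derivative test at each critical point:
  f''(-6) = -220 < 0 → local maximum
  f''(-2) = 28 > 0 → local minimum
  f''(-1) = -30 < 0 → local maximum
  f''(5) = 462 > 0 → local minimum

Critical points: x = -6 (local maximum); x = -2 (local minimum); x = -1 (local maximum); x = 5 (local minimum)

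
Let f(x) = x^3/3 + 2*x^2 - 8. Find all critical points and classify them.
f'(x) = x*(x + 4)

Solve f'(x) = 0:
  Factor: x^2 + 4*x = x*(x + 4) = 0.
  ⇒ x = -4, 0

f''(x) = 2*x + 4
Second-derivative test at each critical point:
  f''(-4) = -4 < 0 → local maximum
  f''(0) = 4 > 0 → local minimum

Critical points: x = -4 (local maximum); x = 0 (local minimum)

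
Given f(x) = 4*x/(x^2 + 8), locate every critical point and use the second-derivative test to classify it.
f'(x) = 4*(8 - x^2)/(x^4 + 16*x^2 + 64)

Solve f'(x) = 0:
  f'(x) = -4*(x^2 - 8)/(x^2 + 8)^2; the denominator is positive wherever f is defined, so f'(x) = 0 ⇔ 32 - 4*x^2 = 0.
  Factor: 32 - 4*x^2 = -4*(x^2 - 8); x^2 - 8 = 0 has no rational roots; quadratic formula: x = (0 ± √32)/2.
  ⇒ x = -2*sqrt(2) ≈ -2.8284, 2*sqrt(2) ≈ 2.8284

f''(x) = 8*x*(x^2 - 24)/(x^2 + 8)^3
Second-derivative test at each critical point:
  f''(-2.8284) = 0.0884 > 0 → local minimum
  f''(2.8284) = -0.0884 < 0 → local maximum

Critical points: x = -2*sqrt(2) ≈ -2.8284 (local minimum); x = 2*sqrt(2) ≈ 2.8284 (local maximum)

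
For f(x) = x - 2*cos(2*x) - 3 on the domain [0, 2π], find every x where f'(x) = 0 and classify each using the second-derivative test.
f'(x) = 4*sin(2*x) + 1

Solve f'(x) = 0 on [0, 2π]:
  f'(x) = 0 ⇔ sin(2*x) = -1/4, i.e. 2*x = arcsin(-1/4) + 2nπ or 2*x = π − arcsin(-1/4) + 2nπ; keep the solutions lying in [0, 2π].
  ⇒ x = asin(1/4)/2 + pi/2 ≈ 1.6971, pi - asin(1/4)/2 ≈ 3.0153, asin(1/4)/2 + 3*pi/2 ≈ 4.8387, -asin(1/4)/2 + 2*pi ≈ 6.1568

f''(x) = 8*cos(2*x)
Second-derivative test at each critical point:
  f''(1.6971) = -7.7460 < 0 → local maximum
  f''(3.0153) = 7.7460 > 0 → local minimum
  f''(4.8387) = -7.7460 < 0 → local maximum
  f''(6.1568) = 7.7460 > 0 → local minimum

Critical points: x = asin(1/4)/2 + pi/2 ≈ 1.6971 (local maximum); x = pi - asin(1/4)/2 ≈ 3.0153 (local minimum); x = asin(1/4)/2 + 3*pi/2 ≈ 4.8387 (local maximum); x = -asin(1/4)/2 + 2*pi ≈ 6.1568 (local minimum)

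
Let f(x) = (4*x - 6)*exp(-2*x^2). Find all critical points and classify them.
f'(x) = 4*(-2*x*(2*x - 3) + 1)*exp(-2*x^2)

Solve f'(x) = 0:
  f'(x) = (-16*x^2 + 24*x + 4)·exp(-2*x^2) and exp(-2*x^2) > 0 for every x, so f'(x) = 0 ⇔ -16*x^2 + 24*x + 4 = 0.
  Factor: -16*x^2 + 24*x + 4 = -4*(4*x^2 - 6*x - 1); 4*x^2 - 6*x - 1 = 0 has no rational roots; quadratic formula: x = (6 ± √52)/8.
  ⇒ x = 3/4 - sqrt(13)/4 ≈ -0.1514, 3/4 + sqrt(13)/4 ≈ 1.6514

f''(x) = 8*(4*x^2*(2*x - 3) - 6*x + 3)*exp(-2*x^2)
Second-derivative test at each critical point:
  f''(-0.1514) = 27.5521 > 0 → local minimum
  f''(1.6514) = -0.1234 < 0 → local maximum

Critical points: x = 3/4 - sqrt(13)/4 ≈ -0.1514 (local minimum); x = 3/4 + sqrt(13)/4 ≈ 1.6514 (local maximum)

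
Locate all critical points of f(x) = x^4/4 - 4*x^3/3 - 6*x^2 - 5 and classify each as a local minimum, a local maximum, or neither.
f'(x) = x*(x^2 - 4*x - 12)

Solve f'(x) = 0:
  Factor: x^3 - 4*x^2 - 12*x = x*(x - 6)*(x + 2) = 0.
  ⇒ x = -2, 0, 6

f''(x) = 3*x^2 - 8*x - 12
Second-derivative test at each critical point:
  f''(-2) = 16 > 0 → local minimum
  f''(0) = -12 < 0 → local maximum
  f''(6) = 48 > 0 → local minimum

Critical points: x = -2 (local minimum); x = 0 (local maximum); x = 6 (local minimum)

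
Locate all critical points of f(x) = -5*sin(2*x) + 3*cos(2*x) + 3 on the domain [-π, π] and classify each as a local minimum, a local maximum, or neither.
f'(x) = -6*sin(2*x) - 10*cos(2*x)

Solve f'(x) = 0 on [-π, π]:
  f'(x) = 0 ⇔ -5*cos(2*x) = 3*sin(2*x) ⇔ tan(2*x) = -5/3, i.e. 2*x = arctan(-5/3) + nπ; keep the solutions lying in [-π, π].
  ⇒ x = -pi/2 - atan(5/3)/2 ≈ -2.0860, -atan(5/3)/2 ≈ -0.5152, -atan(5/3)/2 + pi/2 ≈ 1.0556, pi - atan(5/3)/2 ≈ 2.6264

f''(x) = 20*sin(2*x) - 12*cos(2*x)
Second-derivative test at each critical point:
  f''(-2.0860) = 23.3238 > 0 → local minimum
  f''(-0.5152) = -23.3238 < 0 → local maximum
  f''(1.0556) = 23.3238 > 0 → local minimum
  f''(2.6264) = -23.3238 < 0 → local maximum

Critical points: x = -pi/2 - atan(5/3)/2 ≈ -2.0860 (local minimum); x = -atan(5/3)/2 ≈ -0.5152 (local maximum); x = -atan(5/3)/2 + pi/2 ≈ 1.0556 (local minimum); x = pi - atan(5/3)/2 ≈ 2.6264 (local maximum)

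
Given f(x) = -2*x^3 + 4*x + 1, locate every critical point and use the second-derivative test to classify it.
f'(x) = 4 - 6*x^2

Solve f'(x) = 0:
  Factor: 4 - 6*x^2 = -2*(3*x^2 - 2); 3*x^2 - 2 = 0 has no rational roots; quadratic formula: x = (0 ± √24)/6.
  ⇒ x = -sqrt(6)/3 ≈ -0.8165, sqrt(6)/3 ≈ 0.8165

f''(x) = -12*x
Second-derivative test at each critical point:
  f''(-0.8165) = 9.7980 > 0 → local minimum
  f''(0.8165) = -9.7980 < 0 → local maximum

Critical points: x = -sqrt(6)/3 ≈ -0.8165 (local minimum); x = sqrt(6)/3 ≈ 0.8165 (local maximum)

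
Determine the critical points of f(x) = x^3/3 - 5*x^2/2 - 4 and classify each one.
f'(x) = x*(x - 5)

Solve f'(x) = 0:
  Factor: x^2 - 5*x = x*(x - 5) = 0.
  ⇒ x = 0, 5

f''(x) = 2*x - 5
Second-derivative test at each critical point:
  f''(0) = -5 < 0 → local maximum
  f''(5) = 5 > 0 → local minimum

Critical points: x = 0 (local maximum); x = 5 (local minimum)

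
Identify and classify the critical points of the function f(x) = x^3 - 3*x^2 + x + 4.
f'(x) = 3*x^2 - 6*x + 1

Solve f'(x) = 0:
  3*x^2 - 6*x + 1 = 0 has no rational roots; quadratic formula: x = (6 ± √24)/6.
  ⇒ x = 1 - sqrt(6)/3 ≈ 0.1835, sqrt(6)/3 + 1 ≈ 1.8165

f''(x) = 6*x - 6
Second-derivative test at each critical point:
  f''(0.1835) = -4.8990 < 0 → local maximum
  f''(1.8165) = 4.8990 > 0 → local minimum

Critical points: x = 1 - sqrt(6)/3 ≈ 0.1835 (local maximum); x = sqrt(6)/3 + 1 ≈ 1.8165 (local minimum)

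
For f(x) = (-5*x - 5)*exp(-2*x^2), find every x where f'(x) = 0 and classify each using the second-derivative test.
f'(x) = 5*(4*x*(x + 1) - 1)*exp(-2*x^2)

Solve f'(x) = 0:
  f'(x) = (20*x^2 + 20*x - 5)·exp(-2*x^2) and exp(-2*x^2) > 0 for every x, so f'(x) = 0 ⇔ 20*x^2 + 20*x - 5 = 0.
  Factor: 20*x^2 + 20*x - 5 = 5*(4*x^2 + 4*x - 1); 4*x^2 + 4*x - 1 = 0 has no rational roots; quadratic formula: x = (-4 ± √32)/8.
  ⇒ x = -sqrt(2)/2 - 1/2 ≈ -1.2071, -1/2 + sqrt(2)/2 ≈ 0.2071

f''(x) = 20*(-4*x^2*(x + 1) + 3*x + 1)*exp(-2*x^2)
Second-derivative test at each critical point:
  f''(-1.2071) = -1.5343 < 0 → local maximum
  f''(0.2071) = 25.9590 > 0 → local minimum

Critical points: x = -sqrt(2)/2 - 1/2 ≈ -1.2071 (local maximum); x = -1/2 + sqrt(2)/2 ≈ 0.2071 (local minimum)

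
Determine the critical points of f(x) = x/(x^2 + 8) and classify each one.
f'(x) = (8 - x^2)/(x^4 + 16*x^2 + 64)

Solve f'(x) = 0:
  f'(x) = -(x^2 - 8)/(x^2 + 8)^2; the denominator is positive wherever f is defined, so f'(x) = 0 ⇔ 8 - x^2 = 0.
  x^2 - 8 = 0 has no rational roots; quadratic formula: x = (0 ± √32)/2.
  ⇒ x = -2*sqrt(2) ≈ -2.8284, 2*sqrt(2) ≈ 2.8284

f''(x) = 2*x*(x^2 - 24)/(x^2 + 8)^3
Second-derivative test at each critical point:
  f''(-2.8284) = 0.0221 > 0 → local minimum
  f''(2.8284) = -0.0221 < 0 → local maximum

Critical points: x = -2*sqrt(2) ≈ -2.8284 (local minimum); x = 2*sqrt(2) ≈ 2.8284 (local maximum)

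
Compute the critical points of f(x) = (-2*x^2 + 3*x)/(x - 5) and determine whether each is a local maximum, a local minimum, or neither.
f'(x) = (-2*x^2 + 20*x - 15)/(x^2 - 10*x + 25)

Solve f'(x) = 0:
  f'(x) = -(2*x^2 - 20*x + 15)/(x - 5)^2; the denominator is positive wherever f is defined, so f'(x) = 0 ⇔ -2*x^2 + 20*x - 15 = 0.
  2*x^2 - 20*x + 15 = 0 has no rational roots; quadratic formula: x = (20 ± √280)/4.
  ⇒ x = 5 - sqrt(70)/2 ≈ 0.8167, sqrt(70)/2 + 5 ≈ 9.1833

f''(x) = -70/(x^3 - 15*x^2 + 75*x - 125)
Second-derivative test at each critical point:
  f''(0.8167) = 0.9562 > 0 → local minimum
  f''(9.1833) = -0.9562 < 0 → local maximum

Critical points: x = 5 - sqrt(70)/2 ≈ 0.8167 (local minimum); x = sqrt(70)/2 + 5 ≈ 9.1833 (local maximum)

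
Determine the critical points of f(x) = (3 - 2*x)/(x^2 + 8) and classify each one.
f'(x) = 2*(x^2 - 3*x - 8)/(x^4 + 16*x^2 + 64)

Solve f'(x) = 0:
  f'(x) = 2*(x^2 - 3*x - 8)/(x^2 + 8)^2; the denominator is positive wherever f is defined, so f'(x) = 0 ⇔ 2*x^2 - 6*x - 16 = 0.
  Factor: 2*x^2 - 6*x - 16 = 2*(x^2 - 3*x - 8); x^2 - 3*x - 8 = 0 has no rational roots; quadratic formula: x = (3 ± √41)/2.
  ⇒ x = 3/2 - sqrt(41)/2 ≈ -1.7016, 3/2 + sqrt(41)/2 ≈ 4.7016

f''(x) = 2*(4*x^2*(3 - 2*x) + 3*(2*x - 1)*(x^2 + 8))/(x^2 + 8)^3
Second-derivative test at each critical point:
  f''(-1.7016) = -0.1079 < 0 → local maximum
  f''(4.7016) = 0.0141 > 0 → local minimum

Critical points: x = 3/2 - sqrt(41)/2 ≈ -1.7016 (local maximum); x = 3/2 + sqrt(41)/2 ≈ 4.7016 (local minimum)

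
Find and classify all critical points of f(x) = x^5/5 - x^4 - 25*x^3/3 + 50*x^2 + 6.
f'(x) = x*(x^3 - 4*x^2 - 25*x + 100)

Solve f'(x) = 0:
  Factor: x^4 - 4*x^3 - 25*x^2 + 100*x = x*(x - 5)*(x - 4)*(x + 5) = 0.
  ⇒ x = -5, 0, 4, 5

f''(x) = 4*x^3 - 12*x^2 - 50*x + 100
Second-derivative test at each critical point:
  f''(-5) = -450 < 0 → local maximum
  f''(0) = 100 > 0 → local minimum
  f''(4) = -36 < 0 → local maximum
  f''(5) = 50 > 0 → local minimum

Critical points: x = -5 (local maximum); x = 0 (local minimum); x = 4 (local maximum); x = 5 (local minimum)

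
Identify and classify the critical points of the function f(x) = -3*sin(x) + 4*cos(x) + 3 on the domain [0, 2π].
f'(x) = -4*sin(x) - 3*cos(x)

Solve f'(x) = 0 on [0, 2π]:
  f'(x) = 0 ⇔ -3*cos(x) = 4*sin(x) ⇔ tan(x) = -3/4, i.e. x = arctan(-3/4) + nπ; keep the solutions lying in [0, 2π].
  ⇒ x = pi - atan(3/4) ≈ 2.4981, -atan(3/4) + 2*pi ≈ 5.6397

f''(x) = 3*sin(x) - 4*cos(x)
Second-derivative test at each critical point:
  f''(2.4981) = 5 > 0 → local minimum
  f''(5.6397) = -5 < 0 → local maximum

Critical points: x = pi - atan(3/4) ≈ 2.4981 (local minimum); x = -atan(3/4) + 2*pi ≈ 5.6397 (local maximum)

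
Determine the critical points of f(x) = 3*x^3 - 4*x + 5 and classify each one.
f'(x) = 9*x^2 - 4

Solve f'(x) = 0:
  Factor: 9*x^2 - 4 = (3*x - 2)*(3*x + 2) = 0.
  ⇒ x = -2/3, 2/3

f''(x) = 18*x
Second-derivative test at each critical point:
  f''(-2/3) = -12 < 0 → local maximum
  f''(2/3) = 12 > 0 → local minimum

Critical points: x = -2/3 (local maximum); x = 2/3 (local minimum)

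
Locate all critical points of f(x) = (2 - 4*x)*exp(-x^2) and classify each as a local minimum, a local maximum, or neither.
f'(x) = 4*(x*(2*x - 1) - 1)*exp(-x^2)

Solve f'(x) = 0:
  f'(x) = (8*x^2 - 4*x - 4)·exp(-x^2) and exp(-x^2) > 0 for every x, so f'(x) = 0 ⇔ 8*x^2 - 4*x - 4 = 0.
  Factor: 8*x^2 - 4*x - 4 = 4*(x - 1)*(2*x + 1) = 0.
  ⇒ x = -1/2, 1

f''(x) = 4*(2*x^2*(1 - 2*x) + 6*x - 1)*exp(-x^2)
Second-derivative test at each critical point:
  f''(-1/2) = -9.3456 < 0 → local maximum
  f''(1) = 4.4146 > 0 → local minimum

Critical points: x = -1/2 (local maximum); x = 1 (local minimum)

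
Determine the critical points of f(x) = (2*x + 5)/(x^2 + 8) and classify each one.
f'(x) = 2*(-x^2 - 5*x + 8)/(x^4 + 16*x^2 + 64)

Solve f'(x) = 0:
  f'(x) = -2*(x^2 + 5*x - 8)/(x^2 + 8)^2; the denominator is positive wherever f is defined, so f'(x) = 0 ⇔ -2*x^2 - 10*x + 16 = 0.
  Factor: -2*x^2 - 10*x + 16 = -2*(x^2 + 5*x - 8); x^2 + 5*x - 8 = 0 has no rational roots; quadratic formula: x = (-5 ± √57)/2.
  ⇒ x = -sqrt(57)/2 - 5/2 ≈ -6.2749, -5/2 + sqrt(57)/2 ≈ 1.2749

f''(x) = 2*(4*x^2*(2*x + 5) - (6*x + 5)*(x^2 + 8))/(x^2 + 8)^3
Second-derivative test at each critical point:
  f''(-6.2749) = 0.0067 > 0 → local minimum
  f''(1.2749) = -0.1630 < 0 → local maximum

Critical points: x = -sqrt(57)/2 - 5/2 ≈ -6.2749 (local minimum); x = -5/2 + sqrt(57)/2 ≈ 1.2749 (local maximum)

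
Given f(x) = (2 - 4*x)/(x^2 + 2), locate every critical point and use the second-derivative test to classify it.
f'(x) = 4*(x^2 - x - 2)/(x^4 + 4*x^2 + 4)

Solve f'(x) = 0:
  f'(x) = 4*(x - 2)*(x + 1)/(x^2 + 2)^2; the denominator is positive wherever f is defined, so f'(x) = 0 ⇔ 4*x^2 - 4*x - 8 = 0.
  Factor: 4*x^2 - 4*x - 8 = 4*(x - 2)*(x + 1) = 0.
  ⇒ x = -1, 2

f''(x) = 4*(4*x^2*(1 - 2*x) + (6*x - 1)*(x^2 + 2))/(x^2 + 2)^3
Second-derivative test at each critical point:
  f''(-1) = -4/3 < 0 → local maximum
  f''(2) = 1/3 > 0 → local minimum

Critical points: x = -1 (local maximum); x = 2 (local minimum)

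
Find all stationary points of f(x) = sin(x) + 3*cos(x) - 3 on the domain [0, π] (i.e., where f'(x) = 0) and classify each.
f'(x) = -3*sin(x) + cos(x)

Solve f'(x) = 0 on [0, π]:
  f'(x) = 0 ⇔ cos(x) = 3*sin(x) ⇔ tan(x) = 1/3, i.e. x = arctan(1/3) + nπ; keep the solutions lying in [0, π].
  ⇒ x = atan(1/3) ≈ 0.3218

f''(x) = -sin(x) - 3*cos(x)
Second-derivative test at each critical point:
  f''(0.3218) = -3.1623 < 0 → local maximum

Critical points: x = atan(1/3) ≈ 0.3218 (local maximum)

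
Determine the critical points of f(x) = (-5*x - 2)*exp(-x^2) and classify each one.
f'(x) = (2*x*(5*x + 2) - 5)*exp(-x^2)

Solve f'(x) = 0:
  f'(x) = (10*x^2 + 4*x - 5)·exp(-x^2) and exp(-x^2) > 0 for every x, so f'(x) = 0 ⇔ 10*x^2 + 4*x - 5 = 0.
  10*x^2 + 4*x - 5 = 0 has no rational roots; quadratic formula: x = (-4 ± √216)/20.
  ⇒ x = -3*sqrt(6)/10 - 1/5 ≈ -0.9348, -1/5 + 3*sqrt(6)/10 ≈ 0.5348

f''(x) = 2*(-10*x^3 - 4*x^2 + 15*x + 2)*exp(-x^2)
Second-derivative test at each critical point:
  f''(-0.9348) = -6.1331 < 0 → local maximum
  f''(0.5348) = 11.0406 > 0 → local minimum

Critical points: x = -3*sqrt(6)/10 - 1/5 ≈ -0.9348 (local maximum); x = -1/5 + 3*sqrt(6)/10 ≈ 0.5348 (local minimum)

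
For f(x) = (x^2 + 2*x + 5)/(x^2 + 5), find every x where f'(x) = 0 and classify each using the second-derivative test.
f'(x) = 2*(5 - x^2)/(x^4 + 10*x^2 + 25)

Solve f'(x) = 0:
  f'(x) = -2*(x^2 - 5)/(x^2 + 5)^2; the denominator is positive wherever f is defined, so f'(x) = 0 ⇔ 10 - 2*x^2 = 0.
  Factor: 10 - 2*x^2 = -2*(x^2 - 5); x^2 - 5 = 0 has no rational roots; quadratic formula: x = (0 ± √20)/2.
  ⇒ x = -sqrt(5) ≈ -2.2361, sqrt(5) ≈ 2.2361

f''(x) = 4*x*(x^2 - 15)/(x^6 + 15*x^4 + 75*x^2 + 125)
Second-derivative test at each critical point:
  f''(-2.2361) = 0.0894 > 0 → local minimum
  f''(2.2361) = -0.0894 < 0 → local maximum

Critical points: x = -sqrt(5) ≈ -2.2361 (local minimum); x = sqrt(5) ≈ 2.2361 (local maximum)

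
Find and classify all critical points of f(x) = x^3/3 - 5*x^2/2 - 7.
f'(x) = x*(x - 5)

Solve f'(x) = 0:
  Factor: x^2 - 5*x = x*(x - 5) = 0.
  ⇒ x = 0, 5

f''(x) = 2*x - 5
Second-derivative test at each critical point:
  f''(0) = -5 < 0 → local maximum
  f''(5) = 5 > 0 → local minimum

Critical points: x = 0 (local maximum); x = 5 (local minimum)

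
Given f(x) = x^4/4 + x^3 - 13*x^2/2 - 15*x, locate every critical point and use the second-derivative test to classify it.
f'(x) = x^3 + 3*x^2 - 13*x - 15

Solve f'(x) = 0:
  Factor: x^3 + 3*x^2 - 13*x - 15 = (x - 3)*(x + 1)*(x + 5) = 0.
  ⇒ x = -5, -1, 3

f''(x) = 3*x^2 + 6*x - 13
Second-derivative test at each critical point:
  f''(-5) = 32 > 0 → local minimum
  f''(-1) = -16 < 0 → local maximum
  f''(3) = 32 > 0 → local minimum

Critical points: x = -5 (local minimum); x = -1 (local maximum); x = 3 (local minimum)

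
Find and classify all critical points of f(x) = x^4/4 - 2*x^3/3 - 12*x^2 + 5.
f'(x) = x*(x^2 - 2*x - 24)

Solve f'(x) = 0:
  Factor: x^3 - 2*x^2 - 24*x = x*(x - 6)*(x + 4) = 0.
  ⇒ x = -4, 0, 6

f''(x) = 3*x^2 - 4*x - 24
Second-derivative test at each critical point:
  f''(-4) = 40 > 0 → local minimum
  f''(0) = -24 < 0 → local maximum
  f''(6) = 60 > 0 → local minimum

Critical points: x = -4 (local minimum); x = 0 (local maximum); x = 6 (local minimum)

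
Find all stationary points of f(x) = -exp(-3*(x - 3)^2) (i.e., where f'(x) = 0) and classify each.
f'(x) = 6*(x - 3)*exp(-3*(x - 3)^2)

Solve f'(x) = 0:
  f'(x) = (6*x - 18)·exp(-3*(x - 3)^2) and exp(-3*(x - 3)^2) > 0 for every x, so f'(x) = 0 ⇔ 6*x - 18 = 0.
  Factor: 6*x - 18 = 6*(x - 3) = 0.
  ⇒ x = 3

f''(x) = 6*(1 - 6*(x - 3)^2)*exp(-3*(x - 3)^2)
Second-derivative test at each critical point:
  f''(3) = 6 > 0 → local minimum

Critical points: x = 3 (local minimum)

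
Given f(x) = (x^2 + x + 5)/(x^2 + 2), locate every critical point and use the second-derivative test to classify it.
f'(x) = (-x^2 - 6*x + 2)/(x^4 + 4*x^2 + 4)

Solve f'(x) = 0:
  f'(x) = -(x^2 + 6*x - 2)/(x^2 + 2)^2; the denominator is positive wherever f is defined, so f'(x) = 0 ⇔ -x^2 - 6*x + 2 = 0.
  x^2 + 6*x - 2 = 0 has no rational roots; quadratic formula: x = (-6 ± √44)/2.
  ⇒ x = -sqrt(11) - 3 ≈ -6.3166, -3 + sqrt(11) ≈ 0.3166

f''(x) = 2*(x^3 + 9*x^2 - 6*x - 6)/(x^6 + 6*x^4 + 12*x^2 + 8)
Second-derivative test at each critical point:
  f''(-6.3166) = 0.0038 > 0 → local minimum
  f''(0.3166) = -1.5038 < 0 → local maximum

Critical points: x = -sqrt(11) - 3 ≈ -6.3166 (local minimum); x = -3 + sqrt(11) ≈ 0.3166 (local maximum)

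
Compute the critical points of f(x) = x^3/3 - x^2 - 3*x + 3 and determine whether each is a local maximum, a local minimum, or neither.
f'(x) = x^2 - 2*x - 3

Solve f'(x) = 0:
  Factor: x^2 - 2*x - 3 = (x - 3)*(x + 1) = 0.
  ⇒ x = -1, 3

f''(x) = 2*x - 2
Second-derivative test at each critical point:
  f''(-1) = -4 < 0 → local maximum
  f''(3) = 4 > 0 → local minimum

Critical points: x = -1 (local maximum); x = 3 (local minimum)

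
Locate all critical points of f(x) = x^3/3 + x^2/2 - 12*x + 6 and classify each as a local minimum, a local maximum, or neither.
f'(x) = x^2 + x - 12

Solve f'(x) = 0:
  Factor: x^2 + x - 12 = (x - 3)*(x + 4) = 0.
  ⇒ x = -4, 3

f''(x) = 2*x + 1
Second-derivative test at each critical point:
  f''(-4) = -7 < 0 → local maximum
  f''(3) = 7 > 0 → local minimum

Critical points: x = -4 (local maximum); x = 3 (local minimum)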